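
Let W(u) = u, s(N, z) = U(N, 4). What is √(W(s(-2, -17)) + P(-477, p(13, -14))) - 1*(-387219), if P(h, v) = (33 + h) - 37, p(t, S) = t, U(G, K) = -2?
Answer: 387219 + I*√483 ≈ 3.8722e+5 + 21.977*I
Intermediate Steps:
s(N, z) = -2
P(h, v) = -4 + h
√(W(s(-2, -17)) + P(-477, p(13, -14))) - 1*(-387219) = √(-2 + (-4 - 477)) - 1*(-387219) = √(-2 - 481) + 387219 = √(-483) + 387219 = I*√483 + 387219 = 387219 + I*√483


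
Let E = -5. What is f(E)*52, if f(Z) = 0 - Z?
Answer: 260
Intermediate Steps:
f(Z) = -Z
f(E)*52 = -1*(-5)*52 = 5*52 = 260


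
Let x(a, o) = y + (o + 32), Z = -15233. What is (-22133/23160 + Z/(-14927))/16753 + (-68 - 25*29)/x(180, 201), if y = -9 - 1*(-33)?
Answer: -4592787151536107/1488458737155720 ≈ -3.0856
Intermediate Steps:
y = 24 (y = -9 + 33 = 24)
x(a, o) = 56 + o (x(a, o) = 24 + (o + 32) = 24 + (32 + o) = 56 + o)
(-22133/23160 + Z/(-14927))/16753 + (-68 - 25*29)/x(180, 201) = (-22133/23160 - 15233/(-14927))/16753 + (-68 - 25*29)/(56 + 201) = (-22133*1/23160 - 15233*(-1/14927))*(1/16753) + (-68 - 725)/257 = (-22133/23160 + 15233/14927)*(1/16753) - 793*1/257 = (22416989/345709320)*(1/16753) - 793/257 = 22416989/5791668237960 - 793/257 = -4592787151536107/1488458737155720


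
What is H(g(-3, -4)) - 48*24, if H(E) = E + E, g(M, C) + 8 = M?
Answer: -1174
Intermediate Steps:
g(M, C) = -8 + M
H(E) = 2*E
H(g(-3, -4)) - 48*24 = 2*(-8 - 3) - 48*24 = 2*(-11) - 1152 = -22 - 1152 = -1174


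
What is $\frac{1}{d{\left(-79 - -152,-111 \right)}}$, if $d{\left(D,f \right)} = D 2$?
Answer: $\frac{1}{146} \approx 0.0068493$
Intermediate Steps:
$d{\left(D,f \right)} = 2 D$
$\frac{1}{d{\left(-79 - -152,-111 \right)}} = \frac{1}{2 \left(-79 - -152\right)} = \frac{1}{2 \left(-79 + 152\right)} = \frac{1}{2 \cdot 73} = \frac{1}{146}$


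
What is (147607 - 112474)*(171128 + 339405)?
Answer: 17936555889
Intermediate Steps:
(147607 - 112474)*(171128 + 339405) = 35133*510533 = 17936555889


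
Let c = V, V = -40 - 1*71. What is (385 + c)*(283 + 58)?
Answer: 93434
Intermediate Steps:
V = -111 (V = -40 - 71 = -111)
c = -111
(385 + c)*(283 + 58) = (385 - 111)*(283 + 58) = 274*341 = 93434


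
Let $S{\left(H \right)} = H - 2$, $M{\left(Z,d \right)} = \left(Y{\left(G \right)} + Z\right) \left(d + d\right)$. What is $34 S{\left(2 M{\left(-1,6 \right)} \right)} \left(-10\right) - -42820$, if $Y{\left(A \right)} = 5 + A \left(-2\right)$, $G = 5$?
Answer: $92460$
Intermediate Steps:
$Y{\left(A \right)} = 5 - 2 A$
$M{\left(Z,d \right)} = 2 d \left(-5 + Z\right)$ ($M{\left(Z,d \right)} = \left(\left(5 - 10\right) + Z\right) \left(d + d\right) = \left(\left(5 - 10\right) + Z\right) 2 d = \left(-5 + Z\right) 2 d = 2 d \left(-5 + Z\right)$)
$S{\left(H \right)} = -2 + H$
$34 S{\left(2 M{\left(-1,6 \right)} \right)} \left(-10\right) - -42820 = 34 \left(-2 + 2 \cdot 2 \cdot 6 \left(-5 - 1\right)\right) \left(-10\right) - -42820 = 34 \left(-2 + 2 \cdot 2 \cdot 6 \left(-6\right)\right) \left(-10\right) + 42820 = 34 \left(-2 + 2 \left(-72\right)\right) \left(-10\right) + 42820 = 34 \left(-2 - 144\right) \left(-10\right) + 42820 = 34 \left(-146\right) \left(-10\right) + 42820 = \left(-4964\right) \left(-10\right) + 42820 = 49640 + 42820 = 92460$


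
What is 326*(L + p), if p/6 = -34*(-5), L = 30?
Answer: 342300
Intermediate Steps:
p = 1020 (p = 6*(-34*(-5)) = 6*170 = 1020)
326*(L + p) = 326*(30 + 1020) = 326*1050 = 342300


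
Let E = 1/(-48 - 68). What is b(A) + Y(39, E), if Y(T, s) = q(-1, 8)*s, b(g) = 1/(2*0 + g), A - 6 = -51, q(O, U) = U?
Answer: -119/1305 ≈ -0.091188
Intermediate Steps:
A = -45 (A = 6 - 51 = -45)
b(g) = 1/g (b(g) = 1/(0 + g) = 1/g)
E = -1/116 (E = 1/(-116) = -1/116 ≈ -0.0086207)
Y(T, s) = 8*s
b(A) + Y(39, E) = 1/(-45) + 8*(-1/116) = -1/45 - 2/29 = -119/1305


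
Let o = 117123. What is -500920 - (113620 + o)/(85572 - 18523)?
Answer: -33586415823/67049 ≈ -5.0092e+5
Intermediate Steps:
-500920 - (113620 + o)/(85572 - 18523) = -500920 - (113620 + 117123)/(85572 - 18523) = -500920 - 230743/67049 = -33586415823/67049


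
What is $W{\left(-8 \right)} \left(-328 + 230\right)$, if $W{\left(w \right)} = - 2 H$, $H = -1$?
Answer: $-196$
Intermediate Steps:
$W{\left(w \right)} = 2$ ($W{\left(w \right)} = \left(-2\right) \left(-1\right) = 2$)
$W{\left(-8 \right)} \left(-328 + 230\right) = 2 \left(-328 + 230\right) = 2 \left(-98\right) = -196$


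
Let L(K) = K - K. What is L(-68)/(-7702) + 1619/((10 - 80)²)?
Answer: 1619/4900 ≈ 0.33041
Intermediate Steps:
L(K) = 0
L(-68)/(-7702) + 1619/((10 - 80)²) = 0/(-7702) + 1619/((10 - 80)²) = 0*(-1/7702) + 1619/((-70)²) = 0 + 1619/4900 = 1619/4900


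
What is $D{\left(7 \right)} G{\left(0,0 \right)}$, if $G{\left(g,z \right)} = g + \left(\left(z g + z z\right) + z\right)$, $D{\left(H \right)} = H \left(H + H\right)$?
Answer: $0$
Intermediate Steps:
$D{\left(H \right)} = 2 H^{2}$ ($D{\left(H \right)} = H 2 H = 2 H^{2}$)
$G{\left(g,z \right)} = g + z + z^{2} + g z$ ($G{\left(g,z \right)} = g + \left(\left(g z + z^{2}\right) + z\right) = g + \left(\left(z^{2} + g z\right) + z\right) = g + \left(z + z^{2} + g z\right) = g + z + z^{2} + g z$)
$D{\left(7 \right)} G{\left(0,0 \right)} = 2 \cdot 7^{2} \left(0 + 0 + 0^{2} + 0 \cdot 0\right) = 2 \cdot 49 \left(0 + 0 + 0 + 0\right) = 98 \cdot 0 = 0$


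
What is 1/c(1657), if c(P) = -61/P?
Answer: -1657/61 ≈ -27.164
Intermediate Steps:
1/c(1657) = 1/(-61/1657) = -1657/61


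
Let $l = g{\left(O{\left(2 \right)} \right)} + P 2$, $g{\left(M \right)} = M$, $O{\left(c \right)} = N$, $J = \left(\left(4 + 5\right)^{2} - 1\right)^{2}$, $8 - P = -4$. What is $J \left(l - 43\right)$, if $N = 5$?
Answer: $-89600$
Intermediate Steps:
$P = 12$ ($P = 8 - -4 = 8 + 4 = 12$)
$J = 6400$ ($J = \left(9^{2} - 1\right)^{2} = \left(81 - 1\right)^{2} = 80^{2} = 6400$)
$O{\left(c \right)} = 5$
$l = 29$ ($l = 5 + 12 \cdot 2 = 5 + 24 = 29$)
$J \left(l - 43\right) = 6400 \left(29 - 43\right) = 6400 \left(-14\right) = -89600$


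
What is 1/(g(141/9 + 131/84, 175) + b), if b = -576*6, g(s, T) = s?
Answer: -84/288857 ≈ -0.00029080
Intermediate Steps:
b = -3456
1/(g(141/9 + 131/84, 175) + b) = 1/((141/9 + 131/84) - 3456) = 1/((141*(⅑) + 131*(1/84)) - 3456) = 1/((47/3 + 131/84) - 3456) = 1/(1447/84 - 3456) = 1/(-288857/84) = -84/288857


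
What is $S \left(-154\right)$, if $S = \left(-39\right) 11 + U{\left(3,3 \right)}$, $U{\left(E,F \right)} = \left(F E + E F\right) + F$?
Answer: $62832$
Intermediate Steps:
$U{\left(E,F \right)} = F + 2 E F$ ($U{\left(E,F \right)} = \left(E F + E F\right) + F = 2 E F + F = F + 2 E F$)
$S = -408$ ($S = \left(-39\right) 11 + 3 \left(1 + 2 \cdot 3\right) = -429 + 3 \left(1 + 6\right) = -429 + 3 \cdot 7 = -429 + 21 = -408$)
$S \left(-154\right) = \left(-408\right) \left(-154\right) = 62832$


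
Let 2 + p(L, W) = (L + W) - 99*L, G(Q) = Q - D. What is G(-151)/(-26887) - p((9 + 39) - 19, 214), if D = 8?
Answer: 70712969/26887 ≈ 2630.0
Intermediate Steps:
G(Q) = -8 + Q (G(Q) = Q - 1*8 = Q - 8 = -8 + Q)
p(L, W) = -2 + W - 98*L (p(L, W) = -2 + ((L + W) - 99*L) = -2 + (W - 98*L) = -2 + W - 98*L)
G(-151)/(-26887) - p((9 + 39) - 19, 214) = (-8 - 151)/(-26887) - (-2 + 214 - 98*((9 + 39) - 19)) = -159*(-1/26887) - (-2 + 214 - 98*(48 - 19)) = 159/26887 - (-2 + 214 - 98*29) = 159/26887 - (-2 + 214 - 2842) = 159/26887 - 1*(-2630) = 159/26887 + 2630 = 70712969/26887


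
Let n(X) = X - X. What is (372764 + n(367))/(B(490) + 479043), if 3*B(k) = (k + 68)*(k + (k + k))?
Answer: 372764/752463 ≈ 0.49539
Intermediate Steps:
n(X) = 0
B(k) = k*(68 + k) (B(k) = ((k + 68)*(k + (k + k)))/3 = ((68 + k)*(k + 2*k))/3 = ((68 + k)*(3*k))/3 = (3*k*(68 + k))/3 = k*(68 + k))
(372764 + n(367))/(B(490) + 479043) = (372764 + 0)/(490*(68 + 490) + 479043) = 372764/(490*558 + 479043) = 372764/(273420 + 479043) = 372764/752463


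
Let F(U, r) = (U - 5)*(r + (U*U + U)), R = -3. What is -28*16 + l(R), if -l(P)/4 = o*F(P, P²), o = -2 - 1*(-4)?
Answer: 512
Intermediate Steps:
F(U, r) = (-5 + U)*(U + r + U²) (F(U, r) = (-5 + U)*(r + (U² + U)) = (-5 + U)*(r + (U + U²)) = (-5 + U)*(U + r + U²))
o = 2 (o = -2 + 4 = 2)
l(P) = -16*P³ + 40*P + 72*P² (l(P) = -8*(P³ - 5*P - 5*P² - 4*P² + P*P²) = -8*(P³ - 5*P - 5*P² - 4*P² + P³) = -8*(-9*P² - 5*P + 2*P³) = -4*(-18*P² - 10*P + 4*P³) = -16*P³ + 40*P + 72*P²)
-28*16 + l(R) = -28*16 + 8*(-3)*(5 - 2*(-3)² + 9*(-3)) = -448 + 8*(-3)*(5 - 2*9 - 27) = -448 + 8*(-3)*(5 - 18 - 27) = -448 + 8*(-3)*(-40) = -448 + 960 = 512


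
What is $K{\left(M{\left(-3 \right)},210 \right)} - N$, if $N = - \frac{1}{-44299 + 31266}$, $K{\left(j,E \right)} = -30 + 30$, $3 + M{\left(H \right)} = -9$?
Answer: $- \frac{1}{13033} \approx -7.6728 \cdot 10^{-5}$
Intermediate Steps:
$M{\left(H \right)} = -12$ ($M{\left(H \right)} = -3 - 9 = -12$)
$K{\left(j,E \right)} = 0$
$N = \frac{1}{13033}$ ($N = - \frac{1}{-13033} = \left(-1\right) \left(- \frac{1}{13033}\right) = \frac{1}{13033} \approx 7.6728 \cdot 10^{-5}$)
$K{\left(M{\left(-3 \right)},210 \right)} - N = 0 - \frac{1}{13033} = - \frac{1}{13033}$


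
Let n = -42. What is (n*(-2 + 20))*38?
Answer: -28728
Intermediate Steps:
(n*(-2 + 20))*38 = -42*(-2 + 20)*38 = -42*18*38 = -756*38 = -28728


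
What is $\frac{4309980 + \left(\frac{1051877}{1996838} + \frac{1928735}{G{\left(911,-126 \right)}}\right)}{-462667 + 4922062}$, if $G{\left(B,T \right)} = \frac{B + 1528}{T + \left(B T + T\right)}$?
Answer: $- \frac{15631970750802851}{804390275168570} \approx -19.433$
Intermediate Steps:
$G{\left(B,T \right)} = \frac{1528 + B}{2 T + B T}$ ($G{\left(B,T \right)} = \frac{1528 + B}{T + \left(T + B T\right)} = \frac{1528 + B}{2 T + B T}$)
$\frac{4309980 + \left(\frac{1051877}{1996838} + \frac{1928735}{G{\left(911,-126 \right)}}\right)}{-462667 + 4922062} = \frac{4309980 + \left(\frac{1051877}{1996838} + \frac{1928735}{\frac{1}{-126} \frac{1}{2 + 911} \left(1528 + 911\right)}\right)}{-462667 + 4922062} = \frac{4309980 + \left(1051877 \cdot \frac{1}{1996838} + \frac{1928735}{\left(- \frac{1}{126}\right) \frac{1}{913} \cdot 2439}\right)}{4459395} = \left(4309980 + \left(\frac{1051877}{1996838} + \frac{1928735}{\left(- \frac{1}{126}\right) \frac{1}{913} \cdot 2439}\right)\right) \frac{1}{4459395} = \left(4309980 + \left(\frac{1051877}{1996838} + \frac{1928735}{- \frac{271}{12782}}\right)\right) \frac{1}{4459395} = \left(4309980 + \left(\frac{1051877}{1996838} + 1928735 \left(- \frac{12782}{271}\right)\right)\right) \frac{1}{4459395} = \left(4309980 + \left(\frac{1051877}{1996838} - \frac{24653090770}{271}\right)\right) \frac{1}{4459395} = \left(4309980 - \frac{49228228181926593}{541143098}\right) \frac{1}{4459395} = \left(- \frac{46895912252408553}{541143098}\right) \frac{1}{4459395} = - \frac{15631970750802851}{804390275168570}$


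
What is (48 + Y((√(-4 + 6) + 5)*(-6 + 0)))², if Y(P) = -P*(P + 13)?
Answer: 444204 + 301176*√2 ≈ 8.7013e+5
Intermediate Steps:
Y(P) = -P*(13 + P)
(48 + Y((√(-4 + 6) + 5)*(-6 + 0)))² = (48 - (√(-4 + 6) + 5)*(-6 + 0)*(13 + (√(-4 + 6) + 5)*(-6 + 0)))² = (48 - (√2 + 5)*(-6)*(13 + (√2 + 5)*(-6)))² = (48 - (5 + √2)*(-6)*(13 + (5 + √2)*(-6)))² = (48 - (-30 - 6*√2)*(13 + (-30 - 6*√2)))² = (48 - (-30 - 6*√2)*(-17 - 6*√2))²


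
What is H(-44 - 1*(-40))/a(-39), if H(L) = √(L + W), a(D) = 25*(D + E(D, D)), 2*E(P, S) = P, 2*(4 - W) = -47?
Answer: -√94/2925 ≈ -0.0033147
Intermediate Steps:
W = 55/2 (W = 4 - ½*(-47) = 4 + 47/2 = 55/2 ≈ 27.500)
E(P, S) = P/2
a(D) = 75*D/2 (a(D) = 25*(D + D/2) = 25*(3*D/2) = 75*D/2)
H(L) = √(55/2 + L) (H(L) = √(L + 55/2) = √(55/2 + L))
H(-44 - 1*(-40))/a(-39) = (√(110 + 4*(-44 - 1*(-40)))/2)/(((75/2)*(-39))) = (√(110 + 4*(-44 + 40))/2)/(-2925/2) = (√(110 + 4*(-4))/2)*(-2/2925) = (√(110 - 16)/2)*(-2/2925) = (√94/2)*(-2/2925) = -√94/2925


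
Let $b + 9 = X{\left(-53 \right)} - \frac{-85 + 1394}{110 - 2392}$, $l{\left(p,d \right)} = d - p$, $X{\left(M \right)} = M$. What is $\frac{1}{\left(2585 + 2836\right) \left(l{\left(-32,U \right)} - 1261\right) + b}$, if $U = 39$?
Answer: $- \frac{326}{2103042765} \approx -1.5501 \cdot 10^{-7}$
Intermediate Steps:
$b = - \frac{20025}{326}$ ($b = -9 - \left(53 + \frac{-85 + 1394}{110 - 2392}\right) = -9 - \left(53 + \frac{1309}{-2282}\right) = -9 - \left(53 + 1309 \left(- \frac{1}{2282}\right)\right) = -9 - \frac{17091}{326} = - \frac{20025}{326} \approx -61.426$)
$\frac{1}{\left(2585 + 2836\right) \left(l{\left(-32,U \right)} - 1261\right) + b} = \frac{1}{\left(2585 + 2836\right) \left(\left(39 - -32\right) - 1261\right) - \frac{20025}{326}} = \frac{1}{5421 \left(\left(39 + 32\right) - 1261\right) - \frac{20025}{326}} = \frac{1}{5421 \left(71 - 1261\right) - \frac{20025}{326}} = \frac{1}{5421 \left(-1190\right) - \frac{20025}{326}} = \frac{1}{-6450990 - \frac{20025}{326}} = \frac{1}{- \frac{2103042765}{326}} = - \frac{326}{2103042765}$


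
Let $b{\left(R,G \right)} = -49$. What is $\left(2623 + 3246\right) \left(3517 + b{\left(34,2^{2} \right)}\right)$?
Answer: $20353692$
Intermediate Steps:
$\left(2623 + 3246\right) \left(3517 + b{\left(34,2^{2} \right)}\right) = \left(2623 + 3246\right) \left(3517 - 49\right) = 5869 \cdot 3468 = 20353692$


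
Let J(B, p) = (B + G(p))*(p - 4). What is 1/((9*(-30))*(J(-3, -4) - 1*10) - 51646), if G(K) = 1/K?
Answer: -1/55966 ≈ -1.7868e-5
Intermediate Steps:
G(K) = 1/K
J(B, p) = (-4 + p)*(B + 1/p) (J(B, p) = (B + 1/p)*(p - 4) = (B + 1/p)*(-4 + p) = (-4 + p)*(B + 1/p))
1/((9*(-30))*(J(-3, -4) - 1*10) - 51646) = 1/((9*(-30))*((1 - 4*(-3) - 4/(-4) - 3*(-4)) - 1*10) - 51646) = 1/(-270*((1 + 12 - 4*(-¼) + 12) - 10) - 51646) = 1/(-270*((1 + 12 + 1 + 12) - 10) - 51646) = 1/(-270*(26 - 10) - 51646) = 1/(-270*16 - 51646) = 1/(-4320 - 51646) = 1/(-55966) = -1/55966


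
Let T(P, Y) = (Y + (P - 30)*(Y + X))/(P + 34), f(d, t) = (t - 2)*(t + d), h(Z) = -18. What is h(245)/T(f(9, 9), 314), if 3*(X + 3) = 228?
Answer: -1440/18733 ≈ -0.076870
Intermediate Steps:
X = 73 (X = -3 + (1/3)*228 = -3 + 76 = 73)
f(d, t) = (-2 + t)*(d + t)
T(P, Y) = (Y + (-30 + P)*(73 + Y))/(34 + P) (T(P, Y) = (Y + (P - 30)*(Y + 73))/(P + 34) = (Y + (-30 + P)*(73 + Y))/(34 + P))
h(245)/T(f(9, 9), 314) = -18*(34 + (9**2 - 2*9 - 2*9 + 9*9))/(-2190 - 29*314 + 73*(9**2 - 2*9 - 2*9 + 9*9) + (9**2 - 2*9 - 2*9 + 9*9)*314) = -18*(34 + (81 - 18 - 18 + 81))/(-2190 - 9106 + 73*(81 - 18 - 18 + 81) + (81 - 18 - 18 + 81)*314) = -18*(34 + 126)/(-2190 - 9106 + 73*126 + 126*314) = -18*160/(-2190 - 9106 + 9198 + 39564) = -18/((1/160)*37466) = -18/18733/80 = -18*80/18733 = -1440/18733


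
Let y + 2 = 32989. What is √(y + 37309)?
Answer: 2*√17574 ≈ 265.13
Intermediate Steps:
y = 32987 (y = -2 + 32989 = 32987)
√(y + 37309) = √(32987 + 37309) = √70296 = 2*√17574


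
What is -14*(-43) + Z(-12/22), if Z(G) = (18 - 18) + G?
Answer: 6616/11 ≈ 601.45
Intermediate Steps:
Z(G) = G (Z(G) = 0 + G = G)
-14*(-43) + Z(-12/22) = -14*(-43) - 12/22 = 602 - 12*1/22 = 602 - 6/11 = 6616/11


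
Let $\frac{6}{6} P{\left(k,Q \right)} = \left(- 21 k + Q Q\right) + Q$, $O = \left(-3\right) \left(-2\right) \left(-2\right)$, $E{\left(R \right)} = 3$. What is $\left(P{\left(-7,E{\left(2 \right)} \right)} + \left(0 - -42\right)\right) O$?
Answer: $-2412$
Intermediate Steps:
$O = -12$ ($O = 6 \left(-2\right) = -12$)
$P{\left(k,Q \right)} = Q + Q^{2} - 21 k$ ($P{\left(k,Q \right)} = \left(- 21 k + Q Q\right) + Q = \left(- 21 k + Q^{2}\right) + Q = \left(Q^{2} - 21 k\right) + Q = Q + Q^{2} - 21 k$)
$\left(P{\left(-7,E{\left(2 \right)} \right)} + \left(0 - -42\right)\right) O = \left(\left(3 + 3^{2} - -147\right) + \left(0 - -42\right)\right) \left(-12\right) = \left(\left(3 + 9 + 147\right) + \left(0 + 42\right)\right) \left(-12\right) = \left(159 + 42\right) \left(-12\right) = 201 \left(-12\right) = -2412$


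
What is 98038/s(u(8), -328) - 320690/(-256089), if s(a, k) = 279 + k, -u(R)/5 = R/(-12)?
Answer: -25090739572/12548361 ≈ -1999.5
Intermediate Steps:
u(R) = 5*R/12 (u(R) = -5*R/(-12) = -5*R*(-1)/12 = -(-5)*R/12 = 5*R/12)
98038/s(u(8), -328) - 320690/(-256089) = 98038/(279 - 328) - 320690/(-256089) = 98038/(-49) - 320690*(-1/256089) = 98038*(-1/49) + 320690/256089 = -98038/49 + 320690/256089 = -25090739572/12548361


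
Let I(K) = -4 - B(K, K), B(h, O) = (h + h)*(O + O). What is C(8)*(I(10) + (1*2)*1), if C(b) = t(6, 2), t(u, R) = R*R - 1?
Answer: -1206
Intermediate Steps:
t(u, R) = -1 + R**2 (t(u, R) = R**2 - 1 = -1 + R**2)
C(b) = 3 (C(b) = -1 + 2**2 = -1 + 4 = 3)
B(h, O) = 4*O*h (B(h, O) = (2*h)*(2*O) = 4*O*h)
I(K) = -4 - 4*K**2 (I(K) = -4 - 4*K*K = -4 - 4*K**2)
C(8)*(I(10) + (1*2)*1) = 3*((-4 - 4*10**2) + (1*2)*1) = 3*((-4 - 4*100) + 2*1) = 3*((-4 - 400) + 2) = 3*(-404 + 2) = 3*(-402) = -1206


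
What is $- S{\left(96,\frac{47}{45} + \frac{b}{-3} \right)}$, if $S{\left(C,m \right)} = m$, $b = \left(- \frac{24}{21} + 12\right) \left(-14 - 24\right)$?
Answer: $- \frac{43649}{315} \approx -138.57$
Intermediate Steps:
$b = - \frac{2888}{7}$ ($b = \left(\left(-24\right) \frac{1}{21} + 12\right) \left(-38\right) = \left(- \frac{8}{7} + 12\right) \left(-38\right) = \frac{76}{7} \left(-38\right) = - \frac{2888}{7} \approx -412.57$)
$- S{\left(96,\frac{47}{45} + \frac{b}{-3} \right)} = - (\frac{47}{45} - \frac{2888}{7 \left(-3\right)}) = - (47 \cdot \frac{1}{45} - - \frac{2888}{21}) = - (\frac{47}{45} + \frac{2888}{21}) = \left(-1\right) \frac{43649}{315} = - \frac{43649}{315}$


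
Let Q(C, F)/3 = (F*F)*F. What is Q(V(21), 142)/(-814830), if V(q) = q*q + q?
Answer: -1431644/135805 ≈ -10.542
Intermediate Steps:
V(q) = q + q**2 (V(q) = q**2 + q = q + q**2)
Q(C, F) = 3*F**3 (Q(C, F) = 3*((F*F)*F) = 3*(F**2*F) = 3*F**3)
Q(V(21), 142)/(-814830) = (3*142**3)/(-814830) = (3*2863288)*(-1/814830) = 8589864*(-1/814830) = -1431644/135805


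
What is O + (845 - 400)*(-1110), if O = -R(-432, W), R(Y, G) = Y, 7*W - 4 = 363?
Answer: -493518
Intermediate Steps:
W = 367/7 (W = 4/7 + (1/7)*363 = 4/7 + 363/7 = 367/7 ≈ 52.429)
O = 432 (O = -1*(-432) = 432)
O + (845 - 400)*(-1110) = 432 + (845 - 400)*(-1110) = 432 + 445*(-1110) = 432 - 493950 = -493518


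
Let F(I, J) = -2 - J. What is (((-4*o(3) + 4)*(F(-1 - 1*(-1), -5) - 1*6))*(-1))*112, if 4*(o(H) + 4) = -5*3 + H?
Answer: 10752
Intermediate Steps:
o(H) = -31/4 + H/4 (o(H) = -4 + (-5*3 + H)/4 = -4 + (-15 + H)/4 = -4 + (-15/4 + H/4) = -31/4 + H/4)
(((-4*o(3) + 4)*(F(-1 - 1*(-1), -5) - 1*6))*(-1))*112 = (((-4*(-31/4 + (¼)*3) + 4)*((-2 - 1*(-5)) - 1*6))*(-1))*112 = (((-4*(-31/4 + ¾) + 4)*((-2 + 5) - 6))*(-1))*112 = (((-4*(-7) + 4)*(3 - 6))*(-1))*112 = (((28 + 4)*(-3))*(-1))*112 = ((32*(-3))*(-1))*112 = -96*(-1)*112 = 96*112 = 10752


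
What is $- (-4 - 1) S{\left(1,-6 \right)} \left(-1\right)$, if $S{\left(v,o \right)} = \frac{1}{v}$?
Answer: $-5$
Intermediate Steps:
$- (-4 - 1) S{\left(1,-6 \right)} \left(-1\right) = \frac{\left(-1\right) \left(-4 - 1\right)}{1} \left(-1\right) = \left(-1\right) \left(-5\right) 1 \left(-1\right) = 5 \cdot 1 \left(-1\right) = 5 \left(-1\right) = -5$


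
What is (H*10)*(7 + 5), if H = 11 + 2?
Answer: 1560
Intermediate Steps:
H = 13
(H*10)*(7 + 5) = (13*10)*(7 + 5) = 130*12 = 1560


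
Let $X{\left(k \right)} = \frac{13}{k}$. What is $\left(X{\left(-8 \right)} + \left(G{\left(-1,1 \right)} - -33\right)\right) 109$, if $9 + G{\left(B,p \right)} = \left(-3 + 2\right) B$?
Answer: $\frac{20383}{8} \approx 2547.9$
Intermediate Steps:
$G{\left(B,p \right)} = -9 - B$ ($G{\left(B,p \right)} = -9 + \left(-3 + 2\right) B = -9 - B$)
$\left(X{\left(-8 \right)} + \left(G{\left(-1,1 \right)} - -33\right)\right) 109 = \left(\frac{13}{-8} - -25\right) 109 = \left(13 \left(- \frac{1}{8}\right) + \left(\left(-9 + 1\right) + 33\right)\right) 109 = \left(- \frac{13}{8} + \left(-8 + 33\right)\right) 109 = \left(- \frac{13}{8} + 25\right) 109 = \frac{187}{8} \cdot 109 = \frac{20383}{8}$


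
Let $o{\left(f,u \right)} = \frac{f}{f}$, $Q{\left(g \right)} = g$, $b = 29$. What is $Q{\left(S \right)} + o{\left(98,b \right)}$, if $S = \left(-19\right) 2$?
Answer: $-37$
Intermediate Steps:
$S = -38$
$o{\left(f,u \right)} = 1$
$Q{\left(S \right)} + o{\left(98,b \right)} = -38 + 1 = -37$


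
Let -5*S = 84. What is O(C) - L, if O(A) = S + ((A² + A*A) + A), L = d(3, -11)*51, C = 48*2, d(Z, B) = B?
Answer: 95361/5 ≈ 19072.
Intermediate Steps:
S = -84/5 (S = -⅕*84 = -84/5 ≈ -16.800)
C = 96
L = -561 (L = -11*51 = -561)
O(A) = -84/5 + A + 2*A² (O(A) = -84/5 + ((A² + A*A) + A) = -84/5 + ((A² + A²) + A) = -84/5 + (2*A² + A) = -84/5 + (A + 2*A²) = -84/5 + A + 2*A²)
O(C) - L = (-84/5 + 96 + 2*96²) - 1*(-561) = (-84/5 + 96 + 2*9216) + 561 = (-84/5 + 96 + 18432) + 561 = 92556/5 + 561 = 95361/5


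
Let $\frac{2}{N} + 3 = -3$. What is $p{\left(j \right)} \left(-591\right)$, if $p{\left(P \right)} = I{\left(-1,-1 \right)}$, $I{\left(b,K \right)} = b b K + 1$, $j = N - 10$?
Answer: $0$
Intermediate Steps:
$N = - \frac{1}{3}$ ($N = \frac{2}{-3 - 3} = \frac{2}{-6} = 2 \left(- \frac{1}{6}\right) = - \frac{1}{3} \approx -0.33333$)
$j = - \frac{31}{3}$ ($j = - \frac{1}{3} - 10 = - \frac{31}{3} \approx -10.333$)
$I{\left(b,K \right)} = 1 + K b^{2}$ ($I{\left(b,K \right)} = b^{2} K + 1 = K b^{2} + 1 = 1 + K b^{2}$)
$p{\left(P \right)} = 0$ ($p{\left(P \right)} = 1 - \left(-1\right)^{2} = 1 - 1 = 0$)
$p{\left(j \right)} \left(-591\right) = 0 \left(-591\right) = 0$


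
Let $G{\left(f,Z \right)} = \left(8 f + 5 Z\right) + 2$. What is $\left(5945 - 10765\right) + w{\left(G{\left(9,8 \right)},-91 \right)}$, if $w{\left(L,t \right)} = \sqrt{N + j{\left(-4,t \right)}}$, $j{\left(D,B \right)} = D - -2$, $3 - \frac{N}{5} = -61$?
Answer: $-4820 + \sqrt{318} \approx -4802.2$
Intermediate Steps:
$N = 320$ ($N = 15 - -305 = 15 + 305 = 320$)
$j{\left(D,B \right)} = 2 + D$ ($j{\left(D,B \right)} = D + 2 = 2 + D$)
$G{\left(f,Z \right)} = 2 + 5 Z + 8 f$ ($G{\left(f,Z \right)} = \left(5 Z + 8 f\right) + 2 = 2 + 5 Z + 8 f$)
$w{\left(L,t \right)} = \sqrt{318}$ ($w{\left(L,t \right)} = \sqrt{320 + \left(2 - 4\right)} = \sqrt{320 - 2} = \sqrt{318}$)
$\left(5945 - 10765\right) + w{\left(G{\left(9,8 \right)},-91 \right)} = \left(5945 - 10765\right) + \sqrt{318} = -4820 + \sqrt{318}$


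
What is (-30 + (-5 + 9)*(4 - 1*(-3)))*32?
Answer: -64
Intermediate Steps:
(-30 + (-5 + 9)*(4 - 1*(-3)))*32 = (-30 + 4*(4 + 3))*32 = (-30 + 4*7)*32 = (-30 + 28)*32 = -2*32 = -64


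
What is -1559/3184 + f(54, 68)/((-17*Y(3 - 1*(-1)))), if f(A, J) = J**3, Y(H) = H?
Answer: -14724375/3184 ≈ -4624.5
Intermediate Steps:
-1559/3184 + f(54, 68)/((-17*Y(3 - 1*(-1)))) = -1559/3184 + 68**3/((-17*(3 - 1*(-1)))) = -1559*1/3184 + 314432/((-17*(3 + 1))) = -1559/3184 + 314432/((-17*4)) = -1559/3184 + 314432/(-68) = -1559/3184 + 314432*(-1/68) = -1559/3184 - 4624 = -14724375/3184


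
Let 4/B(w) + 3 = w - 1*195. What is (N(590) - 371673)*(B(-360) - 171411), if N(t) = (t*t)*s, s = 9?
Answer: -14672445733813/31 ≈ -4.7330e+11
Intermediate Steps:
B(w) = 4/(-198 + w) (B(w) = 4/(-3 + (w - 1*195)) = 4/(-3 + (w - 195)) = 4/(-3 + (-195 + w)) = 4/(-198 + w))
N(t) = 9*t² (N(t) = (t*t)*9 = t²*9 = 9*t²)
(N(590) - 371673)*(B(-360) - 171411) = (9*590² - 371673)*(4/(-198 - 360) - 171411) = (9*348100 - 371673)*(4/(-558) - 171411) = (3132900 - 371673)*(4*(-1/558) - 171411) = 2761227*(-2/279 - 171411) = 2761227*(-47823671/279) = -14672445733813/31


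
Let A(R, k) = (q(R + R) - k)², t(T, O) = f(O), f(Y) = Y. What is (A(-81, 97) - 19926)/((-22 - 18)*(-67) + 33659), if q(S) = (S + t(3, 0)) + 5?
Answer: 44590/36339 ≈ 1.2271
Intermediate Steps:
t(T, O) = O
q(S) = 5 + S (q(S) = (S + 0) + 5 = S + 5 = 5 + S)
A(R, k) = (5 - k + 2*R)² (A(R, k) = ((5 + (R + R)) - k)² = ((5 + 2*R) - k)² = (5 - k + 2*R)²)
(A(-81, 97) - 19926)/((-22 - 18)*(-67) + 33659) = ((5 - 1*97 + 2*(-81))² - 19926)/((-22 - 18)*(-67) + 33659) = ((5 - 97 - 162)² - 19926)/(-40*(-67) + 33659) = ((-254)² - 19926)/(2680 + 33659) = (64516 - 19926)/36339 = 44590*(1/36339) = 44590/36339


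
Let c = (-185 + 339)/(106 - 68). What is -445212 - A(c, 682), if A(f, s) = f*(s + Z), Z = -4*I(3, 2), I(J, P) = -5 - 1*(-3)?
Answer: -8512158/19 ≈ -4.4801e+5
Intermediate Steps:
c = 77/19 (c = 154/38 = 154*(1/38) = 77/19 ≈ 4.0526)
I(J, P) = -2 (I(J, P) = -5 + 3 = -2)
Z = 8 (Z = -4*(-2) = 8)
A(f, s) = f*(8 + s) (A(f, s) = f*(s + 8) = f*(8 + s))
-445212 - A(c, 682) = -445212 - 77*(8 + 682)/19 = -445212 - 77*690/19 = -445212 - 1*53130/19 = -445212 - 53130/19 = -8512158/19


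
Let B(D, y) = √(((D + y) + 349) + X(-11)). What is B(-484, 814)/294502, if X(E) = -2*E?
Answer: √701/294502 ≈ 8.9902e-5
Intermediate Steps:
B(D, y) = √(371 + D + y) (B(D, y) = √(((D + y) + 349) - 2*(-11)) = √((349 + D + y) + 22) = √(371 + D + y))
B(-484, 814)/294502 = √(371 - 484 + 814)/294502 = √701*(1/294502) = √701/294502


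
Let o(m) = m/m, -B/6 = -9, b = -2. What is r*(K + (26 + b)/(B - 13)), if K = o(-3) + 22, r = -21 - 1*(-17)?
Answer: -3868/41 ≈ -94.341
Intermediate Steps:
B = 54 (B = -6*(-9) = 54)
o(m) = 1
r = -4 (r = -21 + 17 = -4)
K = 23 (K = 1 + 22 = 23)
r*(K + (26 + b)/(B - 13)) = -4*(23 + (26 - 2)/(54 - 13)) = -4*(23 + 24/41) = -4*967/41 = -3868/41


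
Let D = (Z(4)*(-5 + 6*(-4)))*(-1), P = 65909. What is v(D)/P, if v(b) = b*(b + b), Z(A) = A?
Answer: 26912/65909 ≈ 0.40832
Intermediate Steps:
D = 116 (D = (4*(-5 + 6*(-4)))*(-1) = (4*(-5 - 24))*(-1) = (4*(-29))*(-1) = -116*(-1) = 116)
v(b) = 2*b**2 (v(b) = b*(2*b) = 2*b**2)
v(D)/P = (2*116**2)/65909 = (2*13456)*(1/65909) = 26912*(1/65909) = 26912/65909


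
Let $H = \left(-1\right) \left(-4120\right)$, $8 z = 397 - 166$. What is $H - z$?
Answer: $\frac{32729}{8} \approx 4091.1$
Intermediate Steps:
$z = \frac{231}{8}$ ($z = \frac{397 - 166}{8} = \frac{1}{8} \cdot 231 = \frac{231}{8} \approx 28.875$)
$H = 4120$
$H - z = 4120 - \frac{231}{8} = \frac{32729}{8}$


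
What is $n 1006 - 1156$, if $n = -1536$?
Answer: $-1546372$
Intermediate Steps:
$n 1006 - 1156 = \left(-1536\right) 1006 - 1156 = -1545216 - 1156 = -1546372$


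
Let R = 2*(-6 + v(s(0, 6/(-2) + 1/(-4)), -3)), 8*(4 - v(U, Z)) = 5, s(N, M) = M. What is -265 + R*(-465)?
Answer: 8705/4 ≈ 2176.3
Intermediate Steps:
v(U, Z) = 27/8 (v(U, Z) = 4 - 1/8*5 = 4 - 5/8 = 27/8)
R = -21/4 (R = 2*(-6 + 27/8) = 2*(-21/8) = -21/4 ≈ -5.2500)
-265 + R*(-465) = -265 - 21/4*(-465) = -265 + 9765/4 = 8705/4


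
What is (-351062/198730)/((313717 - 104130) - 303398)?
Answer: 175531/9321530015 ≈ 1.8831e-5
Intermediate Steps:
(-351062/198730)/((313717 - 104130) - 303398) = (-351062*1/198730)/(209587 - 303398) = -175531/99365/(-93811) = -175531/99365*(-1/93811) = 175531/9321530015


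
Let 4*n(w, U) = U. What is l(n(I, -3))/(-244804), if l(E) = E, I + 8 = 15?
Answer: 3/979216 ≈ 3.0637e-6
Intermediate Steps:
I = 7 (I = -8 + 15 = 7)
n(w, U) = U/4
l(n(I, -3))/(-244804) = ((¼)*(-3))/(-244804) = -¾*(-1/244804) = 3/979216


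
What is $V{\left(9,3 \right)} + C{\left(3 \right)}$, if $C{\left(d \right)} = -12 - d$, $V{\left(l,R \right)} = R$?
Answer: $-12$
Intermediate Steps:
$V{\left(9,3 \right)} + C{\left(3 \right)} = 3 - 15 = -12$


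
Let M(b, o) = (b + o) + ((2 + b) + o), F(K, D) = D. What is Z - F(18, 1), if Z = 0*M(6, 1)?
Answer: -1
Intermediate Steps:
M(b, o) = 2 + 2*b + 2*o (M(b, o) = (b + o) + (2 + b + o) = 2 + 2*b + 2*o)
Z = 0 (Z = 0*(2 + 2*6 + 2*1) = 0*(2 + 12 + 2) = 0*16 = 0)
Z - F(18, 1) = 0 - 1*1 = 0 - 1 = -1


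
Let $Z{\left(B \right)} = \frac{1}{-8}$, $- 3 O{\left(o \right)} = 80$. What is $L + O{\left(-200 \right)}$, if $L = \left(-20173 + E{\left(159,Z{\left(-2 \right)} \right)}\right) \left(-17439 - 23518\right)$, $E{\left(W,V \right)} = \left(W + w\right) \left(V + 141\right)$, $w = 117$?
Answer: $- \frac{4597464367}{6} \approx -7.6624 \cdot 10^{8}$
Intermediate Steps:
$O{\left(o \right)} = - \frac{80}{3}$ ($O{\left(o \right)} = \left(- \frac{1}{3}\right) 80 = - \frac{80}{3}$)
$Z{\left(B \right)} = - \frac{1}{8}$
$E{\left(W,V \right)} = \left(117 + W\right) \left(141 + V\right)$ ($E{\left(W,V \right)} = \left(W + 117\right) \left(V + 141\right) = \left(117 + W\right) \left(141 + V\right)$)
$L = - \frac{1532488069}{2}$ ($L = \left(-20173 + \left(16497 + 117 \left(- \frac{1}{8}\right) + 141 \cdot 159 - \frac{159}{8}\right)\right) \left(-17439 - 23518\right) = \left(-20173 + \left(16497 - \frac{117}{8} + 22419 - \frac{159}{8}\right)\right) \left(-40957\right) = \left(-20173 + \frac{77763}{2}\right) \left(-40957\right) = \frac{37417}{2} \left(-40957\right) = - \frac{1532488069}{2} \approx -7.6624 \cdot 10^{8}$)
$L + O{\left(-200 \right)} = - \frac{1532488069}{2} - \frac{80}{3} = - \frac{4597464367}{6}$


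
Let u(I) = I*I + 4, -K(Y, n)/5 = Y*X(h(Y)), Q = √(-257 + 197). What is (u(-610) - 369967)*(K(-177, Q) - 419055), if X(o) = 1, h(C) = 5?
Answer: -893629290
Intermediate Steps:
Q = 2*I*√15 (Q = √(-60) = 2*I*√15 ≈ 7.746*I)
K(Y, n) = -5*Y
u(I) = 4 + I² (u(I) = I² + 4 = 4 + I²)
(u(-610) - 369967)*(K(-177, Q) - 419055) = ((4 + (-610)²) - 369967)*(-5*(-177) - 419055) = ((4 + 372100) - 369967)*(885 - 419055) = (372104 - 369967)*(-418170) = 2137*(-418170) = -893629290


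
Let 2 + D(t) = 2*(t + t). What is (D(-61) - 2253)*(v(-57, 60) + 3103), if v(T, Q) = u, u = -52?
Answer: -7624449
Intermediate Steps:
D(t) = -2 + 4*t (D(t) = -2 + 2*(t + t) = -2 + 2*(2*t) = -2 + 4*t)
v(T, Q) = -52
(D(-61) - 2253)*(v(-57, 60) + 3103) = ((-2 + 4*(-61)) - 2253)*(-52 + 3103) = ((-2 - 244) - 2253)*3051 = (-246 - 2253)*3051 = -2499*3051 = -7624449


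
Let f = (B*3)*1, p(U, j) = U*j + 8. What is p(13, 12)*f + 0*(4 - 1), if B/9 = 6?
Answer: 26568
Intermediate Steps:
B = 54 (B = 9*6 = 54)
p(U, j) = 8 + U*j
f = 162 (f = (54*3)*1 = 162*1 = 162)
p(13, 12)*f + 0*(4 - 1) = (8 + 13*12)*162 + 0*(4 - 1) = (8 + 156)*162 + 0*3 = 164*162 + 0 = 26568 + 0 = 26568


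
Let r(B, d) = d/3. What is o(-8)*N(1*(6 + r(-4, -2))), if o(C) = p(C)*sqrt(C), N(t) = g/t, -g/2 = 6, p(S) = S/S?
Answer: -9*I*sqrt(2)/2 ≈ -6.364*I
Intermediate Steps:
p(S) = 1
g = -12 (g = -2*6 = -12)
r(B, d) = d/3 (r(B, d) = d*(1/3) = d/3)
N(t) = -12/t
o(C) = sqrt(C) (o(C) = 1*sqrt(C) = sqrt(C))
o(-8)*N(1*(6 + r(-4, -2))) = sqrt(-8)*(-12/(6 + (1/3)*(-2))) = (2*I*sqrt(2))*(-12/(6 - 2/3)) = (2*I*sqrt(2))*(-12/(1*(16/3))) = (2*I*sqrt(2))*(-12/16/3) = (2*I*sqrt(2))*(-12*3/16) = (2*I*sqrt(2))*(-9/4) = -9*I*sqrt(2)/2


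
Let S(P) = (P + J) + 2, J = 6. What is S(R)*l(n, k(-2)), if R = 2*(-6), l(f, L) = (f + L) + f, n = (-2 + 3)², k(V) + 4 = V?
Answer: 16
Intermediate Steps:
k(V) = -4 + V
n = 1 (n = 1² = 1)
l(f, L) = L + 2*f (l(f, L) = (L + f) + f = L + 2*f)
R = -12
S(P) = 8 + P (S(P) = (P + 6) + 2 = (6 + P) + 2 = 8 + P)
S(R)*l(n, k(-2)) = (8 - 12)*((-4 - 2) + 2*1) = -4*(-6 + 2) = -4*(-4) = 16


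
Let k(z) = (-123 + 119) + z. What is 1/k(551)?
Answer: 1/547 ≈ 0.0018282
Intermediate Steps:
k(z) = -4 + z
1/k(551) = 1/(-4 + 551) = 1/547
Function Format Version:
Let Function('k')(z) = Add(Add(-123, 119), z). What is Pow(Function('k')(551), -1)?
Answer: Rational(1, 547) ≈ 0.0018282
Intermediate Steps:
Function('k')(z) = Add(-4, z)
Pow(Function('k')(551), -1) = Pow(Add(-4, 551), -1) = Pow(547, -1) = Rational(1, 547)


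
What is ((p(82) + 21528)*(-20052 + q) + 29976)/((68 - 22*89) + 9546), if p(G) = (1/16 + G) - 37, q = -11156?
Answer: -1346444317/15312 ≈ -87934.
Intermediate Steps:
p(G) = -591/16 + G (p(G) = (1/16 + G) - 37 = -591/16 + G)
((p(82) + 21528)*(-20052 + q) + 29976)/((68 - 22*89) + 9546) = (((-591/16 + 82) + 21528)*(-20052 - 11156) + 29976)/((68 - 22*89) + 9546) = ((721/16 + 21528)*(-31208) + 29976)/((68 - 1958) + 9546) = ((345169/16)*(-31208) + 29976)/(-1890 + 9546) = (-1346504269/2 + 29976)/7656 = -1346444317/2*1/7656 = -1346444317/15312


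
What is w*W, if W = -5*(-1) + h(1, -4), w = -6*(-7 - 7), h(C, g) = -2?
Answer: 252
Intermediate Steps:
w = 84 (w = -6*(-14) = 84)
W = 3 (W = -5*(-1) - 2 = 5 - 2 = 3)
w*W = 84*3 = 252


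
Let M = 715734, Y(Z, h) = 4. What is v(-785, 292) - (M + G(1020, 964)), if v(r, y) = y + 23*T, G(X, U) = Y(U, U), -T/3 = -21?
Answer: -713997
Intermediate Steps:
T = 63 (T = -3*(-21) = 63)
G(X, U) = 4
v(r, y) = 1449 + y (v(r, y) = y + 23*63 = y + 1449 = 1449 + y)
v(-785, 292) - (M + G(1020, 964)) = (1449 + 292) - (715734 + 4) = 1741 - 1*715738 = 1741 - 715738 = -713997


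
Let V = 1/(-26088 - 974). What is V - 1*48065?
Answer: -1300735031/27062 ≈ -48065.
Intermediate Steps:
V = -1/27062 (V = 1/(-27062) = -1/27062 ≈ -3.6952e-5)
V - 1*48065 = -1/27062 - 1*48065 = -1/27062 - 48065 = -1300735031/27062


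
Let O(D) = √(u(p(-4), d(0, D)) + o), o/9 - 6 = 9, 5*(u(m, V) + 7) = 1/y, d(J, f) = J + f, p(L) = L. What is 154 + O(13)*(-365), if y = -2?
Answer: 154 - 73*√12790/2 ≈ -3973.9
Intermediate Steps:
u(m, V) = -71/10 (u(m, V) = -7 + (⅕)/(-2) = -7 + (⅕)*(-½) = -7 - ⅒ = -71/10)
o = 135 (o = 54 + 9*9 = 54 + 81 = 135)
O(D) = √12790/10 (O(D) = √(-71/10 + 135) = √(1279/10) = √12790/10)
154 + O(13)*(-365) = 154 + (√12790/10)*(-365) = 154 - 73*√12790/2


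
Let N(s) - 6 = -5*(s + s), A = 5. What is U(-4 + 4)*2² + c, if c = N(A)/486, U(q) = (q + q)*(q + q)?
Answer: -22/243 ≈ -0.090535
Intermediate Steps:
N(s) = 6 - 10*s (N(s) = 6 - 5*(s + s) = 6 - 10*s)
U(q) = 4*q² (U(q) = (2*q)*(2*q) = 4*q²)
c = -22/243 (c = (6 - 10*5)/486 = (6 - 50)*(1/486) = -44*1/486 = -22/243 ≈ -0.090535)
U(-4 + 4)*2² + c = (4*(-4 + 4)²)*2² - 22/243 = (4*0²)*4 - 22/243 = (4*0)*4 - 22/243 = 0*4 - 22/243 = 0 - 22/243 = -22/243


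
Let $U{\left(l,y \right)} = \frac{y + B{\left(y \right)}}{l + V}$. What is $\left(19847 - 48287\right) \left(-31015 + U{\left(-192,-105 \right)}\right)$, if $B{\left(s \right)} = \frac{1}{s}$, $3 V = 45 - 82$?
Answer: $\frac{3784885064712}{4291} \approx 8.8205 \cdot 10^{8}$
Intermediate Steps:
$V = - \frac{37}{3}$ ($V = \frac{45 - 82}{3} = \frac{1}{3} \left(-37\right) = - \frac{37}{3} \approx -12.333$)
$U{\left(l,y \right)} = \frac{y + \frac{1}{y}}{- \frac{37}{3} + l}$ ($U{\left(l,y \right)} = \frac{y + \frac{1}{y}}{l - \frac{37}{3}} = \frac{y + \frac{1}{y}}{- \frac{37}{3} + l}$)
$\left(19847 - 48287\right) \left(-31015 + U{\left(-192,-105 \right)}\right) = \left(19847 - 48287\right) \left(-31015 + \frac{3 \left(1 + \left(-105\right)^{2}\right)}{\left(-105\right) \left(-37 + 3 \left(-192\right)\right)}\right) = - 28440 \left(-31015 + 3 \left(- \frac{1}{105}\right) \frac{1}{-37 - 576} \left(1 + 11025\right)\right) = - 28440 \left(-31015 + 3 \left(- \frac{1}{105}\right) \frac{1}{-613} \cdot 11026\right) = - 28440 \left(-31015 + 3 \left(- \frac{1}{105}\right) \left(- \frac{1}{613}\right) 11026\right) = - 28440 \left(-31015 + \frac{11026}{21455}\right) = \left(-28440\right) \left(- \frac{665415799}{21455}\right) = \frac{3784885064712}{4291}$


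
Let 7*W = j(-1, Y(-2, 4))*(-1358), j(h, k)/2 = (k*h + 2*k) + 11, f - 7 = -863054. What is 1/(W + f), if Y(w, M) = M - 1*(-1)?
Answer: -1/869255 ≈ -1.1504e-6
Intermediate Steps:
Y(w, M) = 1 + M (Y(w, M) = M + 1 = 1 + M)
f = -863047 (f = 7 - 863054 = -863047)
j(h, k) = 22 + 4*k + 2*h*k (j(h, k) = 2*((k*h + 2*k) + 11) = 2*((h*k + 2*k) + 11) = 2*((2*k + h*k) + 11) = 2*(11 + 2*k + h*k) = 22 + 4*k + 2*h*k)
W = -6208 (W = ((22 + 4*(1 + 4) + 2*(-1)*(1 + 4))*(-1358))/7 = ((22 + 4*5 + 2*(-1)*5)*(-1358))/7 = ((22 + 20 - 10)*(-1358))/7 = (32*(-1358))/7 = (⅐)*(-43456) = -6208)
1/(W + f) = 1/(-6208 - 863047) = 1/(-869255) = -1/869255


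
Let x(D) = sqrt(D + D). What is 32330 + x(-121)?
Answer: 32330 + 11*I*sqrt(2) ≈ 32330.0 + 15.556*I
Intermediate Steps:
x(D) = sqrt(2)*sqrt(D) (x(D) = sqrt(2*D) = sqrt(2)*sqrt(D))
32330 + x(-121) = 32330 + sqrt(2)*sqrt(-121) = 32330 + sqrt(2)*(11*I) = 32330 + 11*I*sqrt(2)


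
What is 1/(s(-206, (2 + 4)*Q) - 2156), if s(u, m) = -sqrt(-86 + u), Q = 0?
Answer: I/(2*(sqrt(73) - 1078*I)) ≈ -0.00046379 + 3.6759e-6*I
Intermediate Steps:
1/(s(-206, (2 + 4)*Q) - 2156) = 1/(-sqrt(-86 - 206) - 2156) = 1/(-sqrt(-292) - 2156) = 1/(-2*I*sqrt(73) - 2156) = 1/(-2156 - 2*I*sqrt(73))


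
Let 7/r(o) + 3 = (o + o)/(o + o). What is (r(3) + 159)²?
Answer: 96721/4 ≈ 24180.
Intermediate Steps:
r(o) = -7/2 (r(o) = 7/(-3 + (o + o)/(o + o)) = 7/(-3 + (2*o)/((2*o))) = 7/(-3 + (2*o)*(1/(2*o))) = 7/(-3 + 1) = 7/(-2) = 7*(-½) = -7/2)
(r(3) + 159)² = (-7/2 + 159)² = (311/2)² = 96721/4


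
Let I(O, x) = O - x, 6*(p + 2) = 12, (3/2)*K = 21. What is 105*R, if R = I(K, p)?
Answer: 1470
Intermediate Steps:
K = 14 (K = (2/3)*21 = 14)
p = 0 (p = -2 + (1/6)*12 = -2 + 2 = 0)
R = 14 (R = 14 - 1*0 = 14 + 0 = 14)
105*R = 105*14 = 1470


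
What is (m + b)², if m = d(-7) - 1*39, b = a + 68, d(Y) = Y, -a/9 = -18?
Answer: 33856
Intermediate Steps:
a = 162 (a = -9*(-18) = 162)
b = 230 (b = 162 + 68 = 230)
m = -46 (m = -7 - 1*39 = -7 - 39 = -46)
(m + b)² = (-46 + 230)² = 184² = 33856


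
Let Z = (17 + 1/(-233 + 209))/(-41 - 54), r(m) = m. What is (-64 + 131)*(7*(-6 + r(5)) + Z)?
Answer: -1096589/2280 ≈ -480.96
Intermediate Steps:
Z = -407/2280 (Z = (17 + 1/(-24))/(-95) = (17 - 1/24)*(-1/95) = (407/24)*(-1/95) = -407/2280 ≈ -0.17851)
(-64 + 131)*(7*(-6 + r(5)) + Z) = (-64 + 131)*(7*(-6 + 5) - 407/2280) = 67*(7*(-1) - 407/2280) = 67*(-7 - 407/2280) = 67*(-16367/2280) = -1096589/2280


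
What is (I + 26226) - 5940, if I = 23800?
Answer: 44086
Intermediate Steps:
(I + 26226) - 5940 = (23800 + 26226) - 5940 = 50026 - 5940 = 44086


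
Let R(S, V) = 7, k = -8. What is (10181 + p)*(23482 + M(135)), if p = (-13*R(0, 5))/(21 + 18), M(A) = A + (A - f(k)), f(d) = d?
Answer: 241845120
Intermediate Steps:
M(A) = 8 + 2*A (M(A) = A + (A - 1*(-8)) = A + (A + 8) = A + (8 + A) = 8 + 2*A)
p = -7/3 (p = (-13*7)/(21 + 18) = -91/39 = -91*1/39 = -7/3 ≈ -2.3333)
(10181 + p)*(23482 + M(135)) = (10181 - 7/3)*(23482 + (8 + 2*135)) = 30536*(23482 + (8 + 270))/3 = 30536*(23482 + 278)/3 = (30536/3)*23760 = 241845120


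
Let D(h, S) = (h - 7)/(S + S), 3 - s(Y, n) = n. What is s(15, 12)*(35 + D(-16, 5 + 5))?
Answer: -6093/20 ≈ -304.65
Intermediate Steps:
s(Y, n) = 3 - n
D(h, S) = (-7 + h)/(2*S) (D(h, S) = (-7 + h)/((2*S)) = (-7 + h)*(1/(2*S)) = (-7 + h)/(2*S))
s(15, 12)*(35 + D(-16, 5 + 5)) = (3 - 1*12)*(35 + (-7 - 16)/(2*(5 + 5))) = (3 - 12)*(35 + (½)*(-23)/10) = -9*(35 + (½)*(⅒)*(-23)) = -9*(35 - 23/20) = -9*677/20 = -6093/20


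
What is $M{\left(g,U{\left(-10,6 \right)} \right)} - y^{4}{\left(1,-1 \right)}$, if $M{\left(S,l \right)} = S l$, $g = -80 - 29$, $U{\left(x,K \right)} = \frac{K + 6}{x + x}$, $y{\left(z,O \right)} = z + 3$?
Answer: $- \frac{953}{5} \approx -190.6$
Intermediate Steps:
$y{\left(z,O \right)} = 3 + z$
$U{\left(x,K \right)} = \frac{6 + K}{2 x}$
$g = -109$
$M{\left(g,U{\left(-10,6 \right)} \right)} - y^{4}{\left(1,-1 \right)} = - 109 \frac{6 + 6}{2 \left(-10\right)} - \left(3 + 1\right)^{4} = - 109 \cdot \frac{1}{2} \left(- \frac{1}{10}\right) 12 - 4^{4} = \left(-109\right) \left(- \frac{3}{5}\right) - 256 = \frac{327}{5} - 256 = - \frac{953}{5}$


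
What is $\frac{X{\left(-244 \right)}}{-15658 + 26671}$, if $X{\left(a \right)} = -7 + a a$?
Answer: $\frac{19843}{3671} \approx 5.4053$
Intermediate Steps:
$X{\left(a \right)} = -7 + a^{2}$
$\frac{X{\left(-244 \right)}}{-15658 + 26671} = \frac{-7 + \left(-244\right)^{2}}{-15658 + 26671} = \frac{-7 + 59536}{11013} = 59529 \cdot \frac{1}{11013} = \frac{19843}{3671}$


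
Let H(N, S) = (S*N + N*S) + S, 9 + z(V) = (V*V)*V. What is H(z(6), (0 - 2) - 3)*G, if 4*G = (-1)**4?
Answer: -2075/4 ≈ -518.75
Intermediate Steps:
z(V) = -9 + V**3 (z(V) = -9 + (V*V)*V = -9 + V**2*V = -9 + V**3)
H(N, S) = S + 2*N*S (H(N, S) = (N*S + N*S) + S = 2*N*S + S = S + 2*N*S)
G = 1/4 (G = (1/4)*(-1)**4 = (1/4)*1 = 1/4 ≈ 0.25000)
H(z(6), (0 - 2) - 3)*G = (((0 - 2) - 3)*(1 + 2*(-9 + 6**3)))*(1/4) = ((-2 - 3)*(1 + 2*(-9 + 216)))*(1/4) = -5*(1 + 2*207)*(1/4) = -5*(1 + 414)*(1/4) = -5*415*(1/4) = -2075*1/4 = -2075/4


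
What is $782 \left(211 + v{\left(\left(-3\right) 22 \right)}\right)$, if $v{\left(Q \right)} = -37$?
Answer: $136068$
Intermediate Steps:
$782 \left(211 + v{\left(\left(-3\right) 22 \right)}\right) = 782 \left(211 - 37\right) = 782 \cdot 174 = 136068$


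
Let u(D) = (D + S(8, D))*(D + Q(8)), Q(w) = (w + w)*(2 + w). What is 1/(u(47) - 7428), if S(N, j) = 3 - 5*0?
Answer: 1/2922 ≈ 0.00034223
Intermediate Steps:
S(N, j) = 3 (S(N, j) = 3 + 0 = 3)
Q(w) = 2*w*(2 + w) (Q(w) = (2*w)*(2 + w) = 2*w*(2 + w))
u(D) = (3 + D)*(160 + D) (u(D) = (D + 3)*(D + 2*8*(2 + 8)) = (3 + D)*(D + 2*8*10) = (3 + D)*(D + 160) = (3 + D)*(160 + D))
1/(u(47) - 7428) = 1/((480 + 47² + 163*47) - 7428) = 1/((480 + 2209 + 7661) - 7428) = 1/(10350 - 7428) = 1/2922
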